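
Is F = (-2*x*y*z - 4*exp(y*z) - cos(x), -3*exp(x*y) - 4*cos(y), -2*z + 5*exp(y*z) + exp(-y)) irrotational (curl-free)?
No, ∇×F = (5*z*exp(y*z) - exp(-y), 2*y*(-x - 2*exp(y*z)), 2*x*z - 3*y*exp(x*y) + 4*z*exp(y*z))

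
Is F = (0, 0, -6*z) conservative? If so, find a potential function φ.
Yes, F is conservative. φ = -3*z**2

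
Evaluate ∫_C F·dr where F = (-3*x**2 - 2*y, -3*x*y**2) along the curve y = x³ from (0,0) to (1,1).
-12/5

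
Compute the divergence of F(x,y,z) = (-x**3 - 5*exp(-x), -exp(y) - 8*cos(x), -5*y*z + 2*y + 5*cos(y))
-3*x**2 - 5*y - exp(y) + 5*exp(-x)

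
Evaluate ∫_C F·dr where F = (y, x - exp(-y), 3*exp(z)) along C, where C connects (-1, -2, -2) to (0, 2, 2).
-2 + 4*sinh(2)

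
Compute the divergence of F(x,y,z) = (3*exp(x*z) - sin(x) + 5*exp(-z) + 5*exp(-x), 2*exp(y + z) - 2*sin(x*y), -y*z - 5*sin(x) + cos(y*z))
-2*x*cos(x*y) - y*sin(y*z) - y + 3*z*exp(x*z) + 2*exp(y + z) - cos(x) - 5*exp(-x)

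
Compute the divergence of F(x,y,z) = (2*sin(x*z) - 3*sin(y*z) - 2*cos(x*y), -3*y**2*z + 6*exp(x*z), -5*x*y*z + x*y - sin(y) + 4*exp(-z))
-5*x*y - 6*y*z + 2*y*sin(x*y) + 2*z*cos(x*z) - 4*exp(-z)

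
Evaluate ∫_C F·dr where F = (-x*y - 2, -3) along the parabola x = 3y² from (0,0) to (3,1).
-63/5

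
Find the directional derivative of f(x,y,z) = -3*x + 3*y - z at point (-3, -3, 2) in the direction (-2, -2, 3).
-3*sqrt(17)/17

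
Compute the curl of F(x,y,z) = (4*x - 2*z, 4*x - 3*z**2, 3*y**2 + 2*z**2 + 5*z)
(6*y + 6*z, -2, 4)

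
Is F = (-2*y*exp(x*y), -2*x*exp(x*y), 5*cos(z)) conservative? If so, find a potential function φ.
Yes, F is conservative. φ = -2*exp(x*y) + 5*sin(z)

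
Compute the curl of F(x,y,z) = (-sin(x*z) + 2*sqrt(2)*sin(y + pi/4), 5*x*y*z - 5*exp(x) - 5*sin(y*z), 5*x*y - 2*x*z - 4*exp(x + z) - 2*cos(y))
(-5*x*y + 5*x + 5*y*cos(y*z) + 2*sin(y), -x*cos(x*z) - 5*y + 2*z + 4*exp(x + z), 5*y*z - 5*exp(x) - 2*sqrt(2)*cos(y + pi/4))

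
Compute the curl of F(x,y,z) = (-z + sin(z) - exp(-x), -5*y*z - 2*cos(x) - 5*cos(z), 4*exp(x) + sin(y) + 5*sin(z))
(5*y - 5*sin(z) + cos(y), -4*exp(x) + cos(z) - 1, 2*sin(x))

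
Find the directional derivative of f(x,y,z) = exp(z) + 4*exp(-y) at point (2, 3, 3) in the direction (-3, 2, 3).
sqrt(22)*(-8 + 3*exp(6))*exp(-3)/22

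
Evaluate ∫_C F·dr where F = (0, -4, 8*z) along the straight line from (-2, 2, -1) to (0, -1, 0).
8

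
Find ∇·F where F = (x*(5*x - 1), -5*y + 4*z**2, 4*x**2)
10*x - 6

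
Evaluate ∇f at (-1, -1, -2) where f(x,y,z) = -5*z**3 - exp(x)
(-exp(-1), 0, -60)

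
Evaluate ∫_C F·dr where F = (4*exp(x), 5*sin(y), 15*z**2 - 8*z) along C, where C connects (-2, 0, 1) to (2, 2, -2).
-52 - 5*cos(2) + 8*sinh(2)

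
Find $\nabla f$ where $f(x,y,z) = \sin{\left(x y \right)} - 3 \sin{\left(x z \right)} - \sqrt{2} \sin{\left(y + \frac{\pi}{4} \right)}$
(y*cos(x*y) - 3*z*cos(x*z), x*cos(x*y) - sqrt(2)*cos(y + pi/4), -3*x*cos(x*z))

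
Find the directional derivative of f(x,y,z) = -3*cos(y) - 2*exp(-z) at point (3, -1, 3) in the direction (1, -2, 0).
6*sqrt(5)*sin(1)/5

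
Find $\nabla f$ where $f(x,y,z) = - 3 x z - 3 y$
(-3*z, -3, -3*x)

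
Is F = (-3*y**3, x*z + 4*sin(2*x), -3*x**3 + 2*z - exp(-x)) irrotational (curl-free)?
No, ∇×F = (-x, 9*x**2 - exp(-x), 9*y**2 + z + 8*cos(2*x))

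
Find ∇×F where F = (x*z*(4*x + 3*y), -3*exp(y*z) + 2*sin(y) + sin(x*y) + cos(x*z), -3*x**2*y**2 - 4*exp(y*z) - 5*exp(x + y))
(-6*x**2*y + x*sin(x*z) + 3*y*exp(y*z) - 4*z*exp(y*z) - 5*exp(x + y), 6*x*y**2 + x*(4*x + 3*y) + 5*exp(x + y), -3*x*z + y*cos(x*y) - z*sin(x*z))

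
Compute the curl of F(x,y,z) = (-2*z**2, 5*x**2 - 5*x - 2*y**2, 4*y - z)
(4, -4*z, 10*x - 5)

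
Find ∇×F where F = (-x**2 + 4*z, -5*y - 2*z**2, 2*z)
(4*z, 4, 0)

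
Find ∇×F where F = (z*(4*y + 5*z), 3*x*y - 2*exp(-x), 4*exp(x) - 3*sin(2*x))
(0, 4*y + 10*z - 4*exp(x) + 6*cos(2*x), 3*y - 4*z + 2*exp(-x))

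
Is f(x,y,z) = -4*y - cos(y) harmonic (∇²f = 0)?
No, ∇²f = cos(y)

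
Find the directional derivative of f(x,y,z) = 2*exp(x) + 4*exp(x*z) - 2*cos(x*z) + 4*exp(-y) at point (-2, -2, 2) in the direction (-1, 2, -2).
2*(-4*exp(6) - exp(2) + 4 - 2*exp(4)*sin(4))*exp(-4)/3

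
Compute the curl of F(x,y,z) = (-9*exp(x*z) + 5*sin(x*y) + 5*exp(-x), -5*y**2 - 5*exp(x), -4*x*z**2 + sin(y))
(cos(y), -9*x*exp(x*z) + 4*z**2, -5*x*cos(x*y) - 5*exp(x))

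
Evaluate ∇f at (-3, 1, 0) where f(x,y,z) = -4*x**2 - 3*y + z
(24, -3, 1)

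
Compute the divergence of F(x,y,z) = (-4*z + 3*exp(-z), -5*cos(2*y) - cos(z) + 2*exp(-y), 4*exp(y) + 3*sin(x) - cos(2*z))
10*sin(2*y) + 2*sin(2*z) - 2*exp(-y)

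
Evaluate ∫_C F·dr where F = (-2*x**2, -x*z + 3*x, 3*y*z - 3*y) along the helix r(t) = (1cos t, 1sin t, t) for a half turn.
-14/3 - pi**2/4 + 9*pi/2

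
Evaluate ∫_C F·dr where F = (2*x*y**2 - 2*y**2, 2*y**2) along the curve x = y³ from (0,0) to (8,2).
2384/15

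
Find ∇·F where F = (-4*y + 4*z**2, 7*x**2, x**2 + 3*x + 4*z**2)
8*z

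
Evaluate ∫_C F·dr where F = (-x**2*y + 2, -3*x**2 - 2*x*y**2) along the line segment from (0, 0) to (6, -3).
363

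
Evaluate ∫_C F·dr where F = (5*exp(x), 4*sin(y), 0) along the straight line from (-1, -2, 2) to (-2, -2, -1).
5*(1 - E)*exp(-2)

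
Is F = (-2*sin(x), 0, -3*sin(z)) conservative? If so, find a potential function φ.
Yes, F is conservative. φ = 2*cos(x) + 3*cos(z)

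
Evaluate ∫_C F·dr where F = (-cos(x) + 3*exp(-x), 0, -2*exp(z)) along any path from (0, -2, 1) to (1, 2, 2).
-2*exp(2) - 3*exp(-1) - sin(1) + 3 + 2*E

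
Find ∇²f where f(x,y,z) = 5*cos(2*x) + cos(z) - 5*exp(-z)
-20*cos(2*x) - cos(z) - 5*exp(-z)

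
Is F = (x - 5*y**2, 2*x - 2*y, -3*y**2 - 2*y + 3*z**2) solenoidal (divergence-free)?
No, ∇·F = 6*z - 1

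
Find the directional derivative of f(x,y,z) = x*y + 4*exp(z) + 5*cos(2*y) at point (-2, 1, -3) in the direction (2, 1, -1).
-sqrt(6)*(2 + 5*exp(3)*sin(2))*exp(-3)/3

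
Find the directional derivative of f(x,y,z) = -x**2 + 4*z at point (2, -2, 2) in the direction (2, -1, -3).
-10*sqrt(14)/7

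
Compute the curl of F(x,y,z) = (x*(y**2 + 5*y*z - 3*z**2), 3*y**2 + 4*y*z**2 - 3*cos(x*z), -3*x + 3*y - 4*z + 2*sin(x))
(-3*x*sin(x*z) - 8*y*z + 3, x*(5*y - 6*z) - 2*cos(x) + 3, -x*(2*y + 5*z) + 3*z*sin(x*z))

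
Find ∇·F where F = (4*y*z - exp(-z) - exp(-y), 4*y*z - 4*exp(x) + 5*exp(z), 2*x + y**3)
4*z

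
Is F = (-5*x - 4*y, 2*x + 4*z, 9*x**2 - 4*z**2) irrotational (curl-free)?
No, ∇×F = (-4, -18*x, 6)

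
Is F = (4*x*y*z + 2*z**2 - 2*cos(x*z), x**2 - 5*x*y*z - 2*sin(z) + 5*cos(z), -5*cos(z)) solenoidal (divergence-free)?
No, ∇·F = -5*x*z + 4*y*z + 2*z*sin(x*z) + 5*sin(z)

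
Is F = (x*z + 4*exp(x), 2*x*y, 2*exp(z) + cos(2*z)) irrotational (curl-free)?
No, ∇×F = (0, x, 2*y)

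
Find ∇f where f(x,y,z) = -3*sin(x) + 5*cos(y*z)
(-3*cos(x), -5*z*sin(y*z), -5*y*sin(y*z))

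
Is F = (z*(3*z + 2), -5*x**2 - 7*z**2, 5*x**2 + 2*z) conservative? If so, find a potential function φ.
No, ∇×F = (14*z, -10*x + 6*z + 2, -10*x) ≠ 0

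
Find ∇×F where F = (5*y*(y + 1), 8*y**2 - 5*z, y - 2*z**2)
(6, 0, -10*y - 5)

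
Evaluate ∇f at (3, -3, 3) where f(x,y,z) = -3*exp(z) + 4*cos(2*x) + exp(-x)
(-exp(-3) - 8*sin(6), 0, -3*exp(3))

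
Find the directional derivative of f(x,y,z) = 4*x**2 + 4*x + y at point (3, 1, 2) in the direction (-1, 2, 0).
-26*sqrt(5)/5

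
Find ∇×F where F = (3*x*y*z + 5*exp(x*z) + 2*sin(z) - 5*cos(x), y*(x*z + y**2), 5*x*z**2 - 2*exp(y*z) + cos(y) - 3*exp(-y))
(-x*y - 2*z*exp(y*z) - sin(y) + 3*exp(-y), 3*x*y + 5*x*exp(x*z) - 5*z**2 + 2*cos(z), z*(-3*x + y))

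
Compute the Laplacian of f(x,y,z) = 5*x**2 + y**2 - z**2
10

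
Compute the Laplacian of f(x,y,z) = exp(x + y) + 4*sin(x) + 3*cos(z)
2*exp(x + y) - 4*sin(x) - 3*cos(z)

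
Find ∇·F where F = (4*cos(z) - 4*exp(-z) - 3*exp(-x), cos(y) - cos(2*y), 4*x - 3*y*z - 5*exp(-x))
-3*y - sin(y) + 2*sin(2*y) + 3*exp(-x)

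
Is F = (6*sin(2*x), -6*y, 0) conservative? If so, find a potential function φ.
Yes, F is conservative. φ = -3*y**2 - 3*cos(2*x)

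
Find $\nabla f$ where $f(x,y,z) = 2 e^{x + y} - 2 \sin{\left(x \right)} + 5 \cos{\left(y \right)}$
(2*exp(x + y) - 2*cos(x), 2*exp(x + y) - 5*sin(y), 0)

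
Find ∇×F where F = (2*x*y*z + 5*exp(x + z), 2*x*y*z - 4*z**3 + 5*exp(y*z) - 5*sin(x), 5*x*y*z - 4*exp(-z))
(-2*x*y + 5*x*z - 5*y*exp(y*z) + 12*z**2, 2*x*y - 5*y*z + 5*exp(x + z), -2*x*z + 2*y*z - 5*cos(x))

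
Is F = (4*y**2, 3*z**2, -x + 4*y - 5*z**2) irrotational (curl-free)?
No, ∇×F = (4 - 6*z, 1, -8*y)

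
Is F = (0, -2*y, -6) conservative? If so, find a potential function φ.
Yes, F is conservative. φ = -y**2 - 6*z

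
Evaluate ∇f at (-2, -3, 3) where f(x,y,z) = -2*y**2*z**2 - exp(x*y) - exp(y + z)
(3*exp(6), 107 + 2*exp(6), -109)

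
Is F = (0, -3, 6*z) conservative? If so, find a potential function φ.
Yes, F is conservative. φ = -3*y + 3*z**2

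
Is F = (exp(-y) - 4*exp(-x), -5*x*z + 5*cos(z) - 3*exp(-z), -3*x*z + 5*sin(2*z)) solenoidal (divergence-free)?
No, ∇·F = -3*x + 10*cos(2*z) + 4*exp(-x)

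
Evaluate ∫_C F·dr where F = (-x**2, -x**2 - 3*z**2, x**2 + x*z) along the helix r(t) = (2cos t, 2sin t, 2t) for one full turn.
-88*pi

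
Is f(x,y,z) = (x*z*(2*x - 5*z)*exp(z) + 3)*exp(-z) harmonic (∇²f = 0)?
No, ∇²f = -10*x + 4*z + 3*exp(-z)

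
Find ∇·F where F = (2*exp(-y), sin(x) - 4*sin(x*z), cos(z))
-sin(z)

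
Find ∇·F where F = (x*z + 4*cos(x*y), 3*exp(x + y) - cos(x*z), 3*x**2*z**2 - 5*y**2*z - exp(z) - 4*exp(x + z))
6*x**2*z - 5*y**2 - 4*y*sin(x*y) + z - exp(z) + 3*exp(x + y) - 4*exp(x + z)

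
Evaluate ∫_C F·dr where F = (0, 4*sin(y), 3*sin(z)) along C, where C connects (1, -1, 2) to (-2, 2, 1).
-cos(2) + cos(1)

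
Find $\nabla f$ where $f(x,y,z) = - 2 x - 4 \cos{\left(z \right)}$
(-2, 0, 4*sin(z))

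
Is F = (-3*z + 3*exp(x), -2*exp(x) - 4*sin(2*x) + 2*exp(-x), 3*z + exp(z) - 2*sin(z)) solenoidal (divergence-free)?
No, ∇·F = 3*exp(x) + exp(z) - 2*cos(z) + 3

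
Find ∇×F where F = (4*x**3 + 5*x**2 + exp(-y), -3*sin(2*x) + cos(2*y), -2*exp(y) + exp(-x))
(-2*exp(y), exp(-x), -6*cos(2*x) + exp(-y))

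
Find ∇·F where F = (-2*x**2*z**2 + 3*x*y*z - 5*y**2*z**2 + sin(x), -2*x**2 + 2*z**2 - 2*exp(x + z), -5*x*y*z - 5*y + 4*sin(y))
-5*x*y - 4*x*z**2 + 3*y*z + cos(x)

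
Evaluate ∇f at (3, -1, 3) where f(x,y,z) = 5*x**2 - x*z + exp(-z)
(27, 0, -3 - exp(-3))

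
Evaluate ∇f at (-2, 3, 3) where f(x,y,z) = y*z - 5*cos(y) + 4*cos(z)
(0, 5*sin(3) + 3, 3 - 4*sin(3))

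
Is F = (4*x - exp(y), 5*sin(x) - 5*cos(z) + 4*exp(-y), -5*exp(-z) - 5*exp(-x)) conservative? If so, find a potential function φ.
No, ∇×F = (-5*sin(z), -5*exp(-x), exp(y) + 5*cos(x)) ≠ 0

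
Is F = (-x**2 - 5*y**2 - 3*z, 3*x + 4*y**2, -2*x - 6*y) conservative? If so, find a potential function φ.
No, ∇×F = (-6, -1, 10*y + 3) ≠ 0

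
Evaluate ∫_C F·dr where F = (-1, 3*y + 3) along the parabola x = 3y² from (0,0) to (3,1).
3/2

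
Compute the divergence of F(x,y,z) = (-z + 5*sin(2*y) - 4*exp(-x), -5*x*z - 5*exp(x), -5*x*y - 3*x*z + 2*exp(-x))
-3*x + 4*exp(-x)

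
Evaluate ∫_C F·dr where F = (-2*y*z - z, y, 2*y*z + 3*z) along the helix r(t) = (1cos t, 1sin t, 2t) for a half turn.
pi*(10 + 7*pi)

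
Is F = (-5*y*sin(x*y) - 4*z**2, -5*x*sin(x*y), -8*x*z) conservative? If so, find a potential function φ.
Yes, F is conservative. φ = -4*x*z**2 + 5*cos(x*y)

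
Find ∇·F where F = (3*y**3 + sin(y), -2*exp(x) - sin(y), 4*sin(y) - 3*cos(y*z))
3*y*sin(y*z) - cos(y)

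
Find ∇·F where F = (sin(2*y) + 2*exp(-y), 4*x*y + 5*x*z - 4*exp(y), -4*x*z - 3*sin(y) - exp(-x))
-4*exp(y)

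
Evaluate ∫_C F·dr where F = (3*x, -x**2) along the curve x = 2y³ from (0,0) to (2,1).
38/7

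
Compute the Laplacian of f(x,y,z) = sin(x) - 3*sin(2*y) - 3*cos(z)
-sin(x) + 12*sin(2*y) + 3*cos(z)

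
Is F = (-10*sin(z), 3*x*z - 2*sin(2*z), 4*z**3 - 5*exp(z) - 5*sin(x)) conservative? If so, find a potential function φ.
No, ∇×F = (-3*x + 4*cos(2*z), 5*cos(x) - 10*cos(z), 3*z) ≠ 0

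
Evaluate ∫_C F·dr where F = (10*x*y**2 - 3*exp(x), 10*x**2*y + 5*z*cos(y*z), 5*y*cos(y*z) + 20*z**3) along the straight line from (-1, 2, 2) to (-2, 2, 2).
-3*exp(-2) + 3*exp(-1) + 60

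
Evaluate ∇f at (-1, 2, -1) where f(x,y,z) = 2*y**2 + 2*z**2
(0, 8, -4)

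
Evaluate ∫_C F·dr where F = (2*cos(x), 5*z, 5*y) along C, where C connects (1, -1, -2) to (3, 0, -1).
-10 - 2*sin(1) + 2*sin(3)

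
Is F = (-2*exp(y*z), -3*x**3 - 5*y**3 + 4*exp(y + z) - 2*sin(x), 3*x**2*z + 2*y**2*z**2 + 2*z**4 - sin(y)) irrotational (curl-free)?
No, ∇×F = (4*y*z**2 - 4*exp(y + z) - cos(y), -6*x*z - 2*y*exp(y*z), -9*x**2 + 2*z*exp(y*z) - 2*cos(x))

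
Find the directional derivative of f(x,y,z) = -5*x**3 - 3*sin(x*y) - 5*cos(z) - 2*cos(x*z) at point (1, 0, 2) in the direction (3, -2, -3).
-3*sqrt(22)*(3*sin(2) + 13)/22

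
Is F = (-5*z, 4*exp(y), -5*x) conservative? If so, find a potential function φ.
Yes, F is conservative. φ = -5*x*z + 4*exp(y)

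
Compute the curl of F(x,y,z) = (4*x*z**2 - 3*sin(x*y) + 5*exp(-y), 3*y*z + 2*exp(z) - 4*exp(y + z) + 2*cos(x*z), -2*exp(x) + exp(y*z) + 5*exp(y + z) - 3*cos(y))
(2*x*sin(x*z) - 3*y + z*exp(y*z) - 2*exp(z) + 9*exp(y + z) + 3*sin(y), 8*x*z + 2*exp(x), 3*x*cos(x*y) - 2*z*sin(x*z) + 5*exp(-y))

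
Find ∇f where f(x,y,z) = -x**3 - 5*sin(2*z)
(-3*x**2, 0, -10*cos(2*z))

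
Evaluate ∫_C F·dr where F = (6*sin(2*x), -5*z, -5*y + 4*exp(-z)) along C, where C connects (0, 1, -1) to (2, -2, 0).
-6 - 3*cos(4) + 4*E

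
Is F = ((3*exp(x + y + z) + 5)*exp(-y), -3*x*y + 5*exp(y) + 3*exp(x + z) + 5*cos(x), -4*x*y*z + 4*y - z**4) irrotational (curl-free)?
No, ∇×F = (-4*x*z - 3*exp(x + z) + 4, 4*y*z + 3*exp(x + z), -3*y + 3*exp(x + z) - 5*sin(x) + 5*exp(-y))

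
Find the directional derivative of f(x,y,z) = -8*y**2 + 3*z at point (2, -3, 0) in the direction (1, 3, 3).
153*sqrt(19)/19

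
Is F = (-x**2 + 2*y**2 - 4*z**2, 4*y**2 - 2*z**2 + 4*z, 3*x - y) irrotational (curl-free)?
No, ∇×F = (4*z - 5, -8*z - 3, -4*y)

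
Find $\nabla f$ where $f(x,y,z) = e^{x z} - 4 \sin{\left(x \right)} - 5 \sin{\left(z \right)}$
(z*exp(x*z) - 4*cos(x), 0, x*exp(x*z) - 5*cos(z))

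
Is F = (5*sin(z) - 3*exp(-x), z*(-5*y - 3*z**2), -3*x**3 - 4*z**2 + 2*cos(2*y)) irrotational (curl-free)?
No, ∇×F = (5*y + 9*z**2 - 4*sin(2*y), 9*x**2 + 5*cos(z), 0)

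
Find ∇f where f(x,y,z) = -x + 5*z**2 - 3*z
(-1, 0, 10*z - 3)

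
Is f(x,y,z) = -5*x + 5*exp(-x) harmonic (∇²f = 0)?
No, ∇²f = 5*exp(-x)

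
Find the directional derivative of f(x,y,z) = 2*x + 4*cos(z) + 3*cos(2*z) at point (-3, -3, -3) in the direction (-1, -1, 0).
-sqrt(2)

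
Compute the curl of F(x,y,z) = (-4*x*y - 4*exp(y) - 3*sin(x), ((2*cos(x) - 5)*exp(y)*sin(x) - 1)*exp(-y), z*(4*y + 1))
(4*z, 0, 4*x + 4*exp(y) - 5*cos(x) + 2*cos(2*x))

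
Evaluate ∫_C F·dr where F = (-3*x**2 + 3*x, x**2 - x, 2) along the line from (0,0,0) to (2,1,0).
-5/3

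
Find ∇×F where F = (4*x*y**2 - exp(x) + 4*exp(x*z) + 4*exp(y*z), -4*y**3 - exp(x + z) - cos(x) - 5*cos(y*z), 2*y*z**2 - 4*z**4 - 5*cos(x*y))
(5*x*sin(x*y) - 5*y*sin(y*z) + 2*z**2 + exp(x + z), 4*x*exp(x*z) + 4*y*exp(y*z) - 5*y*sin(x*y), -8*x*y - 4*z*exp(y*z) - exp(x + z) + sin(x))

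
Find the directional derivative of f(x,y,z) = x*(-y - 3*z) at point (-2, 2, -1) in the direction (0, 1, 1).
4*sqrt(2)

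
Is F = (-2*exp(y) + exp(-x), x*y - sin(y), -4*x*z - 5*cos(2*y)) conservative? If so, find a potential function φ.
No, ∇×F = (10*sin(2*y), 4*z, y + 2*exp(y)) ≠ 0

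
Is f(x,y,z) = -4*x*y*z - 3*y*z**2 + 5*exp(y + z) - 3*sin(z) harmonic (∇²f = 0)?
No, ∇²f = -6*y + 10*exp(y + z) + 3*sin(z)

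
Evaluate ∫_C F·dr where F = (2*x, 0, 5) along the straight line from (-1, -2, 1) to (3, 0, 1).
8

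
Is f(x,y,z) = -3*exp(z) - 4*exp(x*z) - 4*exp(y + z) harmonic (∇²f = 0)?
No, ∇²f = -4*x**2*exp(x*z) - 4*z**2*exp(x*z) - 3*exp(z) - 8*exp(y + z)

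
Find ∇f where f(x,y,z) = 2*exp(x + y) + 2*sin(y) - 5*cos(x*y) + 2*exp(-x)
(5*y*sin(x*y) + 2*exp(x + y) - 2*exp(-x), 5*x*sin(x*y) + 2*exp(x + y) + 2*cos(y), 0)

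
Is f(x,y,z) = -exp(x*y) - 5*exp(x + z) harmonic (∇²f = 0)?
No, ∇²f = -x**2*exp(x*y) - y**2*exp(x*y) - 10*exp(x + z)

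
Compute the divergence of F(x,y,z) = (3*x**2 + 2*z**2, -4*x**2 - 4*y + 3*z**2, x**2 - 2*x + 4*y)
6*x - 4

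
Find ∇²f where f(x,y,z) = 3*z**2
6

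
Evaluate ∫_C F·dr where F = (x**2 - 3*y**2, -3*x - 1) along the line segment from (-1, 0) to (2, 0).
3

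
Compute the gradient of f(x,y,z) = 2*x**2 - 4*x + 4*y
(4*x - 4, 4, 0)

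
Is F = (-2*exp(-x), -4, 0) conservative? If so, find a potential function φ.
Yes, F is conservative. φ = -4*y + 2*exp(-x)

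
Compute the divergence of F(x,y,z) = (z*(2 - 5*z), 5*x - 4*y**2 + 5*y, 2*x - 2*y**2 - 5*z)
-8*y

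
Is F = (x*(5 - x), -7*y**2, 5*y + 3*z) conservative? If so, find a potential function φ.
No, ∇×F = (5, 0, 0) ≠ 0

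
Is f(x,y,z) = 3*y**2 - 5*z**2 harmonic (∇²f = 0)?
No, ∇²f = -4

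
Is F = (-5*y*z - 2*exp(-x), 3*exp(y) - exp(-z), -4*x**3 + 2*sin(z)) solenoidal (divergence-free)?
No, ∇·F = 3*exp(y) + 2*cos(z) + 2*exp(-x)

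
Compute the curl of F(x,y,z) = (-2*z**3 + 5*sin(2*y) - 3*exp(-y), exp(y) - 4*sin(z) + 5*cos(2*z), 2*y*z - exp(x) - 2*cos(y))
(2*z + 2*sin(y) + 10*sin(2*z) + 4*cos(z), -6*z**2 + exp(x), -10*cos(2*y) - 3*exp(-y))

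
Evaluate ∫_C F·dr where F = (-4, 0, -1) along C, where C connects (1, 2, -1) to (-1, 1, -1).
8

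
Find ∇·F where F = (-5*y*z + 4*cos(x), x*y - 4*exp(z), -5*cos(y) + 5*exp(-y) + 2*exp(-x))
x - 4*sin(x)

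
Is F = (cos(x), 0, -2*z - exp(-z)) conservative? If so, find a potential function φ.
Yes, F is conservative. φ = -z**2 + sin(x) + exp(-z)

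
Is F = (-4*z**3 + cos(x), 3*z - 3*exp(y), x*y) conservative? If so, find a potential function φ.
No, ∇×F = (x - 3, -y - 12*z**2, 0) ≠ 0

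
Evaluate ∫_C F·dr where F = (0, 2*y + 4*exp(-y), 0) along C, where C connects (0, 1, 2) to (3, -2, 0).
-4*exp(2) + 4*exp(-1) + 3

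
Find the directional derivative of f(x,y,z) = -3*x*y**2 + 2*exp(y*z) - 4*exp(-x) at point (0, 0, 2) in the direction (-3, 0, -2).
-12*sqrt(13)/13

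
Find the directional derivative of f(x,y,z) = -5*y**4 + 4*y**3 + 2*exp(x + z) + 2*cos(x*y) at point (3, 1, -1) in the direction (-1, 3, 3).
4*sqrt(19)*(-6 - 4*sin(3) + exp(2))/19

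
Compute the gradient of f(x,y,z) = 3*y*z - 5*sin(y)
(0, 3*z - 5*cos(y), 3*y)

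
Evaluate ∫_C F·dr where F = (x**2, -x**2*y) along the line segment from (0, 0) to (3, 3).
-45/4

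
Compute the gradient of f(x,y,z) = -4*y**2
(0, -8*y, 0)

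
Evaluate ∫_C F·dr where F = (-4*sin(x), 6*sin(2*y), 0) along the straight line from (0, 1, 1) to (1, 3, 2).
-4 - 3*cos(6) + 3*cos(2) + 4*cos(1)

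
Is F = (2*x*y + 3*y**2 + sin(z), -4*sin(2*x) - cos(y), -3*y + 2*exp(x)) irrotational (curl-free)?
No, ∇×F = (-3, -2*exp(x) + cos(z), -2*x - 6*y - 8*cos(2*x))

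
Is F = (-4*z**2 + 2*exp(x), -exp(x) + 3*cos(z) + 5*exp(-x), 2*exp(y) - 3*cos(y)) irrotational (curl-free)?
No, ∇×F = (2*exp(y) + 3*sin(y) + 3*sin(z), -8*z, -exp(x) - 5*exp(-x))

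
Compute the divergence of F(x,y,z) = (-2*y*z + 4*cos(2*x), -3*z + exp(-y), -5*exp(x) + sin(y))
-8*sin(2*x) - exp(-y)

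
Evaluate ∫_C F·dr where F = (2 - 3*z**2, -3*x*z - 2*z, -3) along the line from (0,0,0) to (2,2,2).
-22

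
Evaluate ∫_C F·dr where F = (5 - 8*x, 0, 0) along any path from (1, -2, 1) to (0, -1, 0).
-1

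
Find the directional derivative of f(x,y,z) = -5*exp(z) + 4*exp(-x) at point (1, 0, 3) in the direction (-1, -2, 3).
sqrt(14)*(4 - 15*exp(4))*exp(-1)/14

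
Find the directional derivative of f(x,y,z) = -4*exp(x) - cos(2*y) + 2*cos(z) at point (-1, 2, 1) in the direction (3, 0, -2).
4*sqrt(13)*(-3 + E*sin(1))*exp(-1)/13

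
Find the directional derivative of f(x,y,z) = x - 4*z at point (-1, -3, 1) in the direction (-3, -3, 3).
-5*sqrt(3)/3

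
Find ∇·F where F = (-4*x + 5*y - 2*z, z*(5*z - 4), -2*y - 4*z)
-8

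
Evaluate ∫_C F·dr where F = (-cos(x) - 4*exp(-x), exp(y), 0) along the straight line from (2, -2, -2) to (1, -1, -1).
-sin(1) - 5*exp(-2) + sin(2) + 5*exp(-1)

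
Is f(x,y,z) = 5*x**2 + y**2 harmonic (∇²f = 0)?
No, ∇²f = 12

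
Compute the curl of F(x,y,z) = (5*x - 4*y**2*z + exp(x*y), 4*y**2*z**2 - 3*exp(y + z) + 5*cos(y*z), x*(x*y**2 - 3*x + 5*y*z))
(x*(2*x*y + 5*z) - 8*y**2*z + 5*y*sin(y*z) + 3*exp(y + z), -2*x*y**2 + 6*x - 4*y**2 - 5*y*z, -x*exp(x*y) + 8*y*z)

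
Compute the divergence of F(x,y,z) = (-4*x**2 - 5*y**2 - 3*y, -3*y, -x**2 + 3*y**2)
-8*x - 3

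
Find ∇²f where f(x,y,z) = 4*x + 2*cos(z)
-2*cos(z)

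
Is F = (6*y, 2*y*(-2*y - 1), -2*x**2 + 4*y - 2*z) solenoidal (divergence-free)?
No, ∇·F = -8*y - 4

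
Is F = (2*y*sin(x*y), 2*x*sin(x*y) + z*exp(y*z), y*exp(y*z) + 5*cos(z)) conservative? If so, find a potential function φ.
Yes, F is conservative. φ = exp(y*z) + 5*sin(z) - 2*cos(x*y)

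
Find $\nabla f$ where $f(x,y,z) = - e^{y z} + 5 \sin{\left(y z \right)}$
(0, z*(-exp(y*z) + 5*cos(y*z)), y*(-exp(y*z) + 5*cos(y*z)))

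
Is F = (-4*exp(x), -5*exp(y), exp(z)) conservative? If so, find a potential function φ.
Yes, F is conservative. φ = -4*exp(x) - 5*exp(y) + exp(z)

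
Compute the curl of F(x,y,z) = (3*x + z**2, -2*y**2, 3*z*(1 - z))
(0, 2*z, 0)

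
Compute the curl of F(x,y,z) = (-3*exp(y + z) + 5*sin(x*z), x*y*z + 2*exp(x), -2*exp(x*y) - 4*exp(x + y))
(-x*y - 2*x*exp(x*y) - 4*exp(x + y), 5*x*cos(x*z) + 2*y*exp(x*y) + 4*exp(x + y) - 3*exp(y + z), y*z + 2*exp(x) + 3*exp(y + z))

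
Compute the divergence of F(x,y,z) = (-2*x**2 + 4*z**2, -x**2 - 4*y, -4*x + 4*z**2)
-4*x + 8*z - 4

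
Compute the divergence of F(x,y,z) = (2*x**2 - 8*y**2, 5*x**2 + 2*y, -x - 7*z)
4*x - 5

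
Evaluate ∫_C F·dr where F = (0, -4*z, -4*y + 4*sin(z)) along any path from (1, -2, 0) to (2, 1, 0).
0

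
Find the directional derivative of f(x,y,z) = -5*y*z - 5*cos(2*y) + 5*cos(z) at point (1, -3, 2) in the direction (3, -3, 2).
5*sqrt(22)*(-sin(2) + 3*sin(6) + 6)/11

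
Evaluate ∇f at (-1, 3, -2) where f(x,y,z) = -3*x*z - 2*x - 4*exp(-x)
(4 + 4*E, 0, 3)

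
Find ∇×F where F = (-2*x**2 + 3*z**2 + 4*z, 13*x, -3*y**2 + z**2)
(-6*y, 6*z + 4, 13)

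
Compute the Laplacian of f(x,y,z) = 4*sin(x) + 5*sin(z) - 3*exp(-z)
-4*sin(x) - 5*sin(z) - 3*exp(-z)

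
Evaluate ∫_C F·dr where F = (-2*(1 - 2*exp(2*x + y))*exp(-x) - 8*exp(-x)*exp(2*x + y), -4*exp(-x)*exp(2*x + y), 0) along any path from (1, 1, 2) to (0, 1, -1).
-4*E - 2*exp(-1) + 2 + 4*exp(2)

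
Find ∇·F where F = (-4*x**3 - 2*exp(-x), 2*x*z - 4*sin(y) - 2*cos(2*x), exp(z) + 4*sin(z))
-12*x**2 + exp(z) - 4*cos(y) + 4*cos(z) + 2*exp(-x)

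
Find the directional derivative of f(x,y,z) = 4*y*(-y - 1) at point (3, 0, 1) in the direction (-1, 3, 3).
-12*sqrt(19)/19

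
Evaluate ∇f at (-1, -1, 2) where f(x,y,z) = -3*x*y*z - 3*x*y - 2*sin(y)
(9, 9 - 2*cos(1), -3)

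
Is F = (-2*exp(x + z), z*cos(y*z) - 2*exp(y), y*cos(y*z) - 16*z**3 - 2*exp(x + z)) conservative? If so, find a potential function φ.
Yes, F is conservative. φ = -4*z**4 - 2*exp(y) - 2*exp(x + z) + sin(y*z)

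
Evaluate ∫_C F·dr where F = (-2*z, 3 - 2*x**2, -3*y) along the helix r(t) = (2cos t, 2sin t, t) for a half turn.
-12 + 4*pi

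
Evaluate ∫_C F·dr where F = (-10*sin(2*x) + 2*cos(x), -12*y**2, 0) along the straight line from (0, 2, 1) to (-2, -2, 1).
5*cos(4) - 2*sin(2) + 59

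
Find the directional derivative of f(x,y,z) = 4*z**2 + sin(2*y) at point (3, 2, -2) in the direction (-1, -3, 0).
-3*sqrt(10)*cos(4)/5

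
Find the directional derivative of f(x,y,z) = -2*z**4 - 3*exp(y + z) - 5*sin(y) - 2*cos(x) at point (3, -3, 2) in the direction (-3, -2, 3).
sqrt(22)*(-192*E + 10*E*cos(3) - 3 - 6*E*sin(3))*exp(-1)/22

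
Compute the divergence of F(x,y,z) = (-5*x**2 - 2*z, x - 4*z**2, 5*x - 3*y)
-10*x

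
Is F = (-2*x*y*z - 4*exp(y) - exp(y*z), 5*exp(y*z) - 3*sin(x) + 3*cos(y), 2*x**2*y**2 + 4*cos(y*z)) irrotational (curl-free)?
No, ∇×F = (4*x**2*y - 5*y*exp(y*z) - 4*z*sin(y*z), y*(-4*x*y - 2*x - exp(y*z)), 2*x*z + z*exp(y*z) + 4*exp(y) - 3*cos(x))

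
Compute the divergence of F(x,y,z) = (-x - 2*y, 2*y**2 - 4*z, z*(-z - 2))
4*y - 2*z - 3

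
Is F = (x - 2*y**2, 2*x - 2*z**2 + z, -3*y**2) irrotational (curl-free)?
No, ∇×F = (-6*y + 4*z - 1, 0, 4*y + 2)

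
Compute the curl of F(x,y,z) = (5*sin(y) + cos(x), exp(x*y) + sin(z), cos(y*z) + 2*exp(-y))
(-z*sin(y*z) - cos(z) - 2*exp(-y), 0, y*exp(x*y) - 5*cos(y))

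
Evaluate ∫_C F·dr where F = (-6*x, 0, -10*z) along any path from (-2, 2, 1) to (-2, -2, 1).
0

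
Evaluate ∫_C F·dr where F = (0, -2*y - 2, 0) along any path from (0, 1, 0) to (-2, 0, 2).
3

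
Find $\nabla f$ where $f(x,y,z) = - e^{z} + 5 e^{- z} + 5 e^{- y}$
(0, -5*exp(-y), -exp(z) - 5*exp(-z))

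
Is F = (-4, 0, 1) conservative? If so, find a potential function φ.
Yes, F is conservative. φ = -4*x + z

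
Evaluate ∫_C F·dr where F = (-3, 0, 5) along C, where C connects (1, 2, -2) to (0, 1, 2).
23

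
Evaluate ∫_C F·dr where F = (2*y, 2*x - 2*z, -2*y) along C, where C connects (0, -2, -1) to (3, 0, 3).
4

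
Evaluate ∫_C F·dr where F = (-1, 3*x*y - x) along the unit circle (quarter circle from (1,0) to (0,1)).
2 - pi/4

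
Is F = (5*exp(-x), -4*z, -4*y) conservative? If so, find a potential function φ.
Yes, F is conservative. φ = -4*y*z - 5*exp(-x)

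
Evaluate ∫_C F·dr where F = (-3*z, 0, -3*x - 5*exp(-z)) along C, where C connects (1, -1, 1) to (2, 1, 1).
-3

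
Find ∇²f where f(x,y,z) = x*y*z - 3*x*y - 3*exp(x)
-3*exp(x)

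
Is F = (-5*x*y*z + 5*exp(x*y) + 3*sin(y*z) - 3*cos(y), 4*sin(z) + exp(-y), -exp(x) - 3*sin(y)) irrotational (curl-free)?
No, ∇×F = (-3*cos(y) - 4*cos(z), -5*x*y + 3*y*cos(y*z) + exp(x), 5*x*z - 5*x*exp(x*y) - 3*z*cos(y*z) - 3*sin(y))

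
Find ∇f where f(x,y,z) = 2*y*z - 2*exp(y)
(0, 2*z - 2*exp(y), 2*y)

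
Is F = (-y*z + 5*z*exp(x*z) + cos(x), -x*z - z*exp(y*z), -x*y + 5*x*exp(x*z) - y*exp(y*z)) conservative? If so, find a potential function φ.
Yes, F is conservative. φ = -x*y*z + 5*exp(x*z) - exp(y*z) + sin(x)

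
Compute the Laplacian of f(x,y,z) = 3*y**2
6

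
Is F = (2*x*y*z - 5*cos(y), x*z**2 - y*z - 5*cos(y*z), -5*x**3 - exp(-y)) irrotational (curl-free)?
No, ∇×F = (-2*x*z - 5*y*sin(y*z) + y + exp(-y), x*(15*x + 2*y), -2*x*z + z**2 - 5*sin(y))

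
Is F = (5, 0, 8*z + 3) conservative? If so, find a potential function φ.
Yes, F is conservative. φ = 5*x + 4*z**2 + 3*z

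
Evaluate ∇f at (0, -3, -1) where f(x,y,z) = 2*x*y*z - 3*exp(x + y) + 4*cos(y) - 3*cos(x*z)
(6 - 3*exp(-3), -3*exp(-3) + 4*sin(3), 0)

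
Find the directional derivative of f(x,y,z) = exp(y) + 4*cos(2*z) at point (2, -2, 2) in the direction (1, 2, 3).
sqrt(14)*(1 - 12*exp(2)*sin(4))*exp(-2)/7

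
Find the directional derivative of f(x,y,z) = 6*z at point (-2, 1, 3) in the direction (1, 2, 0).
0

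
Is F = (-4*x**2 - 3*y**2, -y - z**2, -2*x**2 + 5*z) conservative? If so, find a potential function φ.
No, ∇×F = (2*z, 4*x, 6*y) ≠ 0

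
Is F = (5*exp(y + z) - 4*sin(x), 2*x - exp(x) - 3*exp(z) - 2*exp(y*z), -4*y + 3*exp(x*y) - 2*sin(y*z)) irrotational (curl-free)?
No, ∇×F = (3*x*exp(x*y) + 2*y*exp(y*z) - 2*z*cos(y*z) + 3*exp(z) - 4, -3*y*exp(x*y) + 5*exp(y + z), -exp(x) - 5*exp(y + z) + 2)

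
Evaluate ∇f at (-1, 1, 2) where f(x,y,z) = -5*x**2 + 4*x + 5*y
(14, 5, 0)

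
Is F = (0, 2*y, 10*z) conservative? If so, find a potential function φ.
Yes, F is conservative. φ = y**2 + 5*z**2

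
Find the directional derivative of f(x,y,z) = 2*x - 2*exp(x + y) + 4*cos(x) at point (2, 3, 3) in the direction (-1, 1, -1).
2*sqrt(3)*(-1 + 2*sin(2))/3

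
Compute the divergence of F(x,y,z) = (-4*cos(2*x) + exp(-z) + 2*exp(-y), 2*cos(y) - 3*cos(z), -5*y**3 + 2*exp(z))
2*exp(z) + 8*sin(2*x) - 2*sin(y)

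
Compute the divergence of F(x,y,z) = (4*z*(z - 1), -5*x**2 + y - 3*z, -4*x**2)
1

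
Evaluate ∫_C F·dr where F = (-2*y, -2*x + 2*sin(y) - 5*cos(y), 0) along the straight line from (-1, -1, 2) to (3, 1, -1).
-10*sin(1) - 4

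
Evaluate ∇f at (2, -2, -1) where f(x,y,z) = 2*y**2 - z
(0, -8, -1)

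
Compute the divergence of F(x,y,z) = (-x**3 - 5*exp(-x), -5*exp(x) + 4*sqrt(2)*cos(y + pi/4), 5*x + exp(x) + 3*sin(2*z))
-3*x**2 - 4*sqrt(2)*sin(y + pi/4) + 6*cos(2*z) + 5*exp(-x)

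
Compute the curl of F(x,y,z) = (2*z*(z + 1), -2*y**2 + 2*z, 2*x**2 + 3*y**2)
(6*y - 2, -4*x + 4*z + 2, 0)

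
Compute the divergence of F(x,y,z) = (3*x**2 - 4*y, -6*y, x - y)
6*x - 6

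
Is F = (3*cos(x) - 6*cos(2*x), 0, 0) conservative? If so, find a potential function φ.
Yes, F is conservative. φ = 3*sin(x) - 3*sin(2*x)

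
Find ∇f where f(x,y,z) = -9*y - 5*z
(0, -9, -5)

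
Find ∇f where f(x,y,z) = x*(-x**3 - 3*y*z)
(-4*x**3 - 3*y*z, -3*x*z, -3*x*y)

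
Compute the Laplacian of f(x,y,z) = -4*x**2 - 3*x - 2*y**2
-12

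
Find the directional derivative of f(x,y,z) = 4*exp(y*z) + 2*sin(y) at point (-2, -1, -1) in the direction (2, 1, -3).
sqrt(14)*(cos(1) + 4*E)/7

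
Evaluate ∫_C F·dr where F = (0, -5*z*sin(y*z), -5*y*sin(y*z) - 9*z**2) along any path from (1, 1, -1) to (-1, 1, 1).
-6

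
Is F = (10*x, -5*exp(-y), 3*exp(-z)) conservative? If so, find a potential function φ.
Yes, F is conservative. φ = 5*x**2 - 3*exp(-z) + 5*exp(-y)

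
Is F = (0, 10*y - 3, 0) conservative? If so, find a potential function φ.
Yes, F is conservative. φ = y*(5*y - 3)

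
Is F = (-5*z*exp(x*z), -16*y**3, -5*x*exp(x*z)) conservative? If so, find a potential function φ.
Yes, F is conservative. φ = -4*y**4 - 5*exp(x*z)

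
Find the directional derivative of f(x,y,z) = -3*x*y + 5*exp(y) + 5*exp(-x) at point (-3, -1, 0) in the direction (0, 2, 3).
2*sqrt(13)*(5 + 9*E)*exp(-1)/13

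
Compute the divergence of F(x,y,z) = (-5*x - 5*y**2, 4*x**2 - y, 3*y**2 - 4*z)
-10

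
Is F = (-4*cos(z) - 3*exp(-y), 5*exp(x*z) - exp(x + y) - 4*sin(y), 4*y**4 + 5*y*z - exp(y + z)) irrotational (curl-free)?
No, ∇×F = (-5*x*exp(x*z) + 16*y**3 + 5*z - exp(y + z), 4*sin(z), 5*z*exp(x*z) - exp(x + y) - 3*exp(-y))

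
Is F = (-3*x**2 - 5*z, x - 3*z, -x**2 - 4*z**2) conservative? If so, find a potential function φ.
No, ∇×F = (3, 2*x - 5, 1) ≠ 0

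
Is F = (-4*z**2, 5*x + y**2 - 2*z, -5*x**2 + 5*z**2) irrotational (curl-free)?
No, ∇×F = (2, 10*x - 8*z, 5)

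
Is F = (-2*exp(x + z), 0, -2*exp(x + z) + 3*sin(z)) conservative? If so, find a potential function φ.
Yes, F is conservative. φ = -2*exp(x + z) - 3*cos(z)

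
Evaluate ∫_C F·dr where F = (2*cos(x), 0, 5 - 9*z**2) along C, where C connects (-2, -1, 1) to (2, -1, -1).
-4 + 4*sin(2)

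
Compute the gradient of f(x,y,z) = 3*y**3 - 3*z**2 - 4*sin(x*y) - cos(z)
(-4*y*cos(x*y), -4*x*cos(x*y) + 9*y**2, -6*z + sin(z))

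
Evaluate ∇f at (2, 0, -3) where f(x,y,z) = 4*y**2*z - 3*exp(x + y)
(-3*exp(2), -3*exp(2), 0)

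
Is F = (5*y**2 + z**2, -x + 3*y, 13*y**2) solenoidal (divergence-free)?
No, ∇·F = 3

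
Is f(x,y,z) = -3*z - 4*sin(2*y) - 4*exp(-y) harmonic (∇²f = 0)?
No, ∇²f = 16*sin(2*y) - 4*exp(-y)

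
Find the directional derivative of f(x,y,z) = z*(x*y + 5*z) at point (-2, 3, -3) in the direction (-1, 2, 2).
-17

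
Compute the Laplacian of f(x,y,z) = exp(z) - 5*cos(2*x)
exp(z) + 20*cos(2*x)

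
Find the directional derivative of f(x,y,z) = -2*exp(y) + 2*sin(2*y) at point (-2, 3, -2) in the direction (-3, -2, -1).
2*sqrt(14)*(-2*cos(6) + exp(3))/7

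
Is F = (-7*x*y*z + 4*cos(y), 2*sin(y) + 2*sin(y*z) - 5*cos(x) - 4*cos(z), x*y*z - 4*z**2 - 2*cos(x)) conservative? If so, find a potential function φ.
No, ∇×F = (x*z - 2*y*cos(y*z) - 4*sin(z), -7*x*y - y*z - 2*sin(x), 7*x*z + 5*sin(x) + 4*sin(y)) ≠ 0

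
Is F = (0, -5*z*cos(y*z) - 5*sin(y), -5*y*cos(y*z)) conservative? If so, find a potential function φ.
Yes, F is conservative. φ = -5*sin(y*z) + 5*cos(y)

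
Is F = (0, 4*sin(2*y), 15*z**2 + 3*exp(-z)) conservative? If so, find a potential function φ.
Yes, F is conservative. φ = 5*z**3 - 2*cos(2*y) - 3*exp(-z)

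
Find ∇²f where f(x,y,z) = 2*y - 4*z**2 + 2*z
-8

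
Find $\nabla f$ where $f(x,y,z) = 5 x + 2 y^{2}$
(5, 4*y, 0)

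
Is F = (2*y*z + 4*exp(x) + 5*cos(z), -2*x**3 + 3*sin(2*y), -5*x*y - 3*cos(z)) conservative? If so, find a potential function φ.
No, ∇×F = (-5*x, 7*y - 5*sin(z), -6*x**2 - 2*z) ≠ 0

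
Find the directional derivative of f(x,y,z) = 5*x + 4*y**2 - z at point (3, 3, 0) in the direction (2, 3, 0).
82*sqrt(13)/13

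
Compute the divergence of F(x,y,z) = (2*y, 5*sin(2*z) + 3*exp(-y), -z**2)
-2*z - 3*exp(-y)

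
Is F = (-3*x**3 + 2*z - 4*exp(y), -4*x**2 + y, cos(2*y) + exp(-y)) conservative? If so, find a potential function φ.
No, ∇×F = (-2*sin(2*y) - exp(-y), 2, -8*x + 4*exp(y)) ≠ 0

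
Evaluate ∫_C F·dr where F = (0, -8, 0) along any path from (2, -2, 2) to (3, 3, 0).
-40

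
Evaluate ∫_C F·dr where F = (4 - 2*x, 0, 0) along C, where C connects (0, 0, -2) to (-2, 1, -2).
-12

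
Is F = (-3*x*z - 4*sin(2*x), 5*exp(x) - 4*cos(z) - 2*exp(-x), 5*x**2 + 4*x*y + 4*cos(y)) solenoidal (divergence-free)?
No, ∇·F = -3*z - 8*cos(2*x)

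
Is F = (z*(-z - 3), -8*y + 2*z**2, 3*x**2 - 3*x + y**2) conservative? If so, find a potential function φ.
No, ∇×F = (2*y - 4*z, -6*x - 2*z, 0) ≠ 0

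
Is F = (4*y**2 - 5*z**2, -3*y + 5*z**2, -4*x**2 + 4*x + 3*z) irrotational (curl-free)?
No, ∇×F = (-10*z, 8*x - 10*z - 4, -8*y)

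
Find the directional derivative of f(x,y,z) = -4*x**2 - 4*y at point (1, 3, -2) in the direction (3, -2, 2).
-16*sqrt(17)/17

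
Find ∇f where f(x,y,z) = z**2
(0, 0, 2*z)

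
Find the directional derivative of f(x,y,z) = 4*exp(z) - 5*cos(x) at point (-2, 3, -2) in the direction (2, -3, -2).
-2*sqrt(17)*(4 + 5*exp(2)*sin(2))*exp(-2)/17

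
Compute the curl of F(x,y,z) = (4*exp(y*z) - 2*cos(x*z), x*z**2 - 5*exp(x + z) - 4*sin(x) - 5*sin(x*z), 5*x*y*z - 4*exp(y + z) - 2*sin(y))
(3*x*z + 5*x*cos(x*z) + 5*exp(x + z) - 4*exp(y + z) - 2*cos(y), 2*x*sin(x*z) - 5*y*z + 4*y*exp(y*z), z**2 - 4*z*exp(y*z) - 5*z*cos(x*z) - 5*exp(x + z) - 4*cos(x))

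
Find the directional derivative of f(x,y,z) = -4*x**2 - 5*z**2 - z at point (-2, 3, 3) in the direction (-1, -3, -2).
23*sqrt(14)/7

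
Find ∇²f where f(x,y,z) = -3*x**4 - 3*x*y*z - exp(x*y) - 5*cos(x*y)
x**2*(-exp(x*y) + 5*cos(x*y)) - 36*x**2 - y**2*exp(x*y) + 5*y**2*cos(x*y)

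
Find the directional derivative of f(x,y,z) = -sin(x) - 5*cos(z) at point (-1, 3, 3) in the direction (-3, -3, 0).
sqrt(2)*cos(1)/2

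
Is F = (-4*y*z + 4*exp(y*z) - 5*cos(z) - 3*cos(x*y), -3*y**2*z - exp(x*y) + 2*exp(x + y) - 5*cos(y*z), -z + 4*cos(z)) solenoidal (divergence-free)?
No, ∇·F = -x*exp(x*y) - 6*y*z + 3*y*sin(x*y) + 5*z*sin(y*z) + 2*exp(x + y) - 4*sin(z) - 1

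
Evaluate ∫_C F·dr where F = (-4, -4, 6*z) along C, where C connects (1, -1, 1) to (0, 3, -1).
-12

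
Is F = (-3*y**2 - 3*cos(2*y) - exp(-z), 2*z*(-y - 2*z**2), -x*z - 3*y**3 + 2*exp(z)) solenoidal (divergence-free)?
No, ∇·F = -x - 2*z + 2*exp(z)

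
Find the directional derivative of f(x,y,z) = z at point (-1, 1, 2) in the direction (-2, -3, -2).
-2*sqrt(17)/17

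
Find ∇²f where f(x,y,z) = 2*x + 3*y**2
6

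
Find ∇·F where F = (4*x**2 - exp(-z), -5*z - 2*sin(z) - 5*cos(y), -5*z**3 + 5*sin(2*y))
8*x - 15*z**2 + 5*sin(y)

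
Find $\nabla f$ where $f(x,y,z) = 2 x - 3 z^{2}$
(2, 0, -6*z)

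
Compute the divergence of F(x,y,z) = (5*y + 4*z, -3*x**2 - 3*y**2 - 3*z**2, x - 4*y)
-6*y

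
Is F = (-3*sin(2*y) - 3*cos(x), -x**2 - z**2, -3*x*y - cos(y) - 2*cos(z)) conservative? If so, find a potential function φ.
No, ∇×F = (-3*x + 2*z + sin(y), 3*y, -2*x + 6*cos(2*y)) ≠ 0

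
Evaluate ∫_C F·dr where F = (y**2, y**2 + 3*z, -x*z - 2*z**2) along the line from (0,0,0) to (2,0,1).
-4/3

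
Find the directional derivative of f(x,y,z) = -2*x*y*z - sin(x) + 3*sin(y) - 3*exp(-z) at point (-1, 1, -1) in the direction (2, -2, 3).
sqrt(17)*(-8*cos(1) + 14 + 9*E)/17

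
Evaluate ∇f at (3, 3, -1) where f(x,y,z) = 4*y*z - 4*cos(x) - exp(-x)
(exp(-3) + 4*sin(3), -4, 12)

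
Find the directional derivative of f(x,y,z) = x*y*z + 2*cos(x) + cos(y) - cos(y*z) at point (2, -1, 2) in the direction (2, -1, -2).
-4/3 - 4*sin(2)/3 - sin(1)/3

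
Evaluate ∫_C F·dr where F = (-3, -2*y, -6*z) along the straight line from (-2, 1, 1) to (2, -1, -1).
-12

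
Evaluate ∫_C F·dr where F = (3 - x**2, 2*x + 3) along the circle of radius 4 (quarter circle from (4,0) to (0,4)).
64/3 + 8*pi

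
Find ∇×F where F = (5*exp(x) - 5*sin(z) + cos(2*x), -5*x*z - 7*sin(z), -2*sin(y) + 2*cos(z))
(5*x - 2*cos(y) + 7*cos(z), -5*cos(z), -5*z)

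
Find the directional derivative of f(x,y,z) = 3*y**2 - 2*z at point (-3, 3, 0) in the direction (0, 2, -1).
38*sqrt(5)/5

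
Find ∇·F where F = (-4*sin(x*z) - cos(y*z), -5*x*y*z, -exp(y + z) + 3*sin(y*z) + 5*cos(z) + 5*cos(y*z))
-5*x*z - 5*y*sin(y*z) + 3*y*cos(y*z) - 4*z*cos(x*z) - exp(y + z) - 5*sin(z)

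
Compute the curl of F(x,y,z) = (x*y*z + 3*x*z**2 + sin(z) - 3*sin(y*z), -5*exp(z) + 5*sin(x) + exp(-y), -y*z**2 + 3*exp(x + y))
(-z**2 + 5*exp(z) + 3*exp(x + y), x*y + 6*x*z - 3*y*cos(y*z) - 3*exp(x + y) + cos(z), -x*z + 3*z*cos(y*z) + 5*cos(x))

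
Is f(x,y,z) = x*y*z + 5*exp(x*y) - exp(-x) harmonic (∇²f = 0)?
No, ∇²f = (5*(x**2 + y**2)*exp(x*y + x) - 1)*exp(-x)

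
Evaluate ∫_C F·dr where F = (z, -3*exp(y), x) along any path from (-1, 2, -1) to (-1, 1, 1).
-3*E - 2 + 3*exp(2)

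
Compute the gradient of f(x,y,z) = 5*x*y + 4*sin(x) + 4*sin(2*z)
(5*y + 4*cos(x), 5*x, 8*cos(2*z))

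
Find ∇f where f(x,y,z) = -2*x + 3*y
(-2, 3, 0)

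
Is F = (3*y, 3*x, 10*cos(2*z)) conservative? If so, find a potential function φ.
Yes, F is conservative. φ = 3*x*y + 5*sin(2*z)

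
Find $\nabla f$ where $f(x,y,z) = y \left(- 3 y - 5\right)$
(0, -6*y - 5, 0)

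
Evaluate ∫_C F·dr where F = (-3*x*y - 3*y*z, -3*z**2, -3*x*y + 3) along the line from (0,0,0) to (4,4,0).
-64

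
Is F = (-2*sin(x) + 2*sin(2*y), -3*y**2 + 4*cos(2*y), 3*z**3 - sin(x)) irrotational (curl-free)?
No, ∇×F = (0, cos(x), -4*cos(2*y))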